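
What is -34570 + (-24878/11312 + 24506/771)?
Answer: -21517572979/622968 ≈ -34540.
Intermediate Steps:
-34570 + (-24878/11312 + 24506/771) = -34570 + (-24878*1/11312 + 24506*(1/771)) = -34570 + (-1777/808 + 24506/771) = -34570 + 18430781/622968 = -21517572979/622968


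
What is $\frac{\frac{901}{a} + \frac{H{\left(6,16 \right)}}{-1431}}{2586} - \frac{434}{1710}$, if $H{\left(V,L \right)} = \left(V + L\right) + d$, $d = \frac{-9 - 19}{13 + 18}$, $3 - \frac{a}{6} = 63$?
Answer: $- \frac{1480841105}{5812355664} \approx -0.25477$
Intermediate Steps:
$a = -360$ ($a = 18 - 378 = -360$)
$d = - \frac{28}{31} \approx -0.90323$
$H{\left(V,L \right)} = - \frac{28}{31} + L + V$ ($H{\left(V,L \right)} = \left(V + L\right) - \frac{28}{31} = \left(L + V\right) - \frac{28}{31} = - \frac{28}{31} + L + V$)
$\frac{\frac{901}{a} + \frac{H{\left(6,16 \right)}}{-1431}}{2586} - \frac{434}{1710} = \frac{\frac{901}{-360} + \frac{- \frac{28}{31} + 16 + 6}{-1431}}{2586} - \frac{434}{1710} = \left(901 \left(- \frac{1}{360}\right) + \frac{654}{31} \left(- \frac{1}{1431}\right)\right) \frac{1}{2586} - \frac{217}{855} = \left(- \frac{901}{360} - \frac{218}{14787}\right) \frac{1}{2586} - \frac{217}{855} = \left(- \frac{1489063}{591480}\right) \frac{1}{2586} - \frac{217}{855} = - \frac{1489063}{1529567280} - \frac{217}{855} = - \frac{1480841105}{5812355664}$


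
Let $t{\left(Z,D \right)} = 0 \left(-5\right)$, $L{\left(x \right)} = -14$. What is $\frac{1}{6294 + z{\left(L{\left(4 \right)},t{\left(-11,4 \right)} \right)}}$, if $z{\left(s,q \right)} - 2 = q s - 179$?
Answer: $\frac{1}{6117} \approx 0.00016348$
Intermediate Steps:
$t{\left(Z,D \right)} = 0$
$z{\left(s,q \right)} = -177 + q s$ ($z{\left(s,q \right)} = 2 + \left(q s - 179\right) = 2 + \left(-179 + q s\right) = -177 + q s$)
$\frac{1}{6294 + z{\left(L{\left(4 \right)},t{\left(-11,4 \right)} \right)}} = \frac{1}{6294 + \left(-177 + 0 \left(-14\right)\right)} = \frac{1}{6294 + \left(-177 + 0\right)} = \frac{1}{6294 - 177} = \frac{1}{6117}$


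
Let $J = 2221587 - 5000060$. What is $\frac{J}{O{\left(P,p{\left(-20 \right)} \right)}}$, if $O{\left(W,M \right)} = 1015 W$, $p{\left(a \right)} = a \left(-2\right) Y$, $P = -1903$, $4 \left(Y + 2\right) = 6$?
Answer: $\frac{2778473}{1931545} \approx 1.4385$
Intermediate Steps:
$J = -2778473$ ($J = 2221587 - 5000060 = -2778473$)
$Y = - \frac{1}{2}$ ($Y = -2 + \frac{1}{4} \cdot 6 = -2 + \frac{3}{2} = - \frac{1}{2} \approx -0.5$)
$p{\left(a \right)} = a$ ($p{\left(a \right)} = a \left(-2\right) \left(- \frac{1}{2}\right) = - 2 a \left(- \frac{1}{2}\right) = a$)
$\frac{J}{O{\left(P,p{\left(-20 \right)} \right)}} = - \frac{2778473}{1015 \left(-1903\right)} = - \frac{2778473}{-1931545} = \left(-2778473\right) \left(- \frac{1}{1931545}\right) = \frac{2778473}{1931545}$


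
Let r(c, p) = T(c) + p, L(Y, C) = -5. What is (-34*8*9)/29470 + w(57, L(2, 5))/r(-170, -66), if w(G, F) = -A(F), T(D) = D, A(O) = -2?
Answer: -159167/1738730 ≈ -0.091542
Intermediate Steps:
w(G, F) = 2 (w(G, F) = -1*(-2) = 2)
r(c, p) = c + p
(-34*8*9)/29470 + w(57, L(2, 5))/r(-170, -66) = (-34*8*9)/29470 + 2/(-170 - 66) = -272*9*(1/29470) + 2/(-236) = -2448*1/29470 + 2*(-1/236) = -1224/14735 - 1/118 = -159167/1738730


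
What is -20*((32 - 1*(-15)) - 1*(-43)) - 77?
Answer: -1877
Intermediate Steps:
-20*((32 - 1*(-15)) - 1*(-43)) - 77 = -20*((32 + 15) + 43) - 77 = -20*(47 + 43) - 77 = -20*90 - 77 = -1800 - 77 = -1877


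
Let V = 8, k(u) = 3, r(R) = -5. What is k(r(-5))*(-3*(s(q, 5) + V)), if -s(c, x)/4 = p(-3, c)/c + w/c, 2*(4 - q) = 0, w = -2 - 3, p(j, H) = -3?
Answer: -144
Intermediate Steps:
w = -5
q = 4 (q = 4 - 1/2*0 = 4 + 0 = 4)
s(c, x) = 32/c (s(c, x) = -4*(-3/c - 5/c) = -(-32)/c = 32/c)
k(r(-5))*(-3*(s(q, 5) + V)) = 3*(-3*(32/4 + 8)) = 3*(-3*(32*(1/4) + 8)) = 3*(-3*(8 + 8)) = 3*(-3*16) = 3*(-48) = -144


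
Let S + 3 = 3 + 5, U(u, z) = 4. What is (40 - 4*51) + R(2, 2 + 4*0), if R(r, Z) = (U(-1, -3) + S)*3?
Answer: -137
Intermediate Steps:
S = 5 (S = -3 + (3 + 5) = -3 + 8 = 5)
R(r, Z) = 27 (R(r, Z) = (4 + 5)*3 = 9*3 = 27)
(40 - 4*51) + R(2, 2 + 4*0) = (40 - 4*51) + 27 = (40 - 204) + 27 = -164 + 27 = -137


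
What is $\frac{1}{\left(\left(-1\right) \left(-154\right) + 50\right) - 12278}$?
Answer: $- \frac{1}{12074} \approx -8.2823 \cdot 10^{-5}$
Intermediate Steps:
$\frac{1}{\left(\left(-1\right) \left(-154\right) + 50\right) - 12278} = \frac{1}{\left(154 + 50\right) - 12278} = \frac{1}{204 - 12278} = \frac{1}{-12074} = - \frac{1}{12074}$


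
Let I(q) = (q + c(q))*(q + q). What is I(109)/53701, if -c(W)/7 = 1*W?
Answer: -142572/53701 ≈ -2.6549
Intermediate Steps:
c(W) = -7*W
I(q) = -12*q**2 (I(q) = (q - 7*q)*(q + q) = (-6*q)*(2*q) = -12*q**2)
I(109)/53701 = -12*109**2/53701 = -12*11881*(1/53701) = -142572*1/53701 = -142572/53701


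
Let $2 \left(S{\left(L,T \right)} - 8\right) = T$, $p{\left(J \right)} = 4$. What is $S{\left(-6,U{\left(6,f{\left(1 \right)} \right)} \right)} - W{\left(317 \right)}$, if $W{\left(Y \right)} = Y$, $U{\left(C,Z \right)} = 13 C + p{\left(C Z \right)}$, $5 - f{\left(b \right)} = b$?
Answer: $-268$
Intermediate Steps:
$f{\left(b \right)} = 5 - b$
$U{\left(C,Z \right)} = 4 + 13 C$ ($U{\left(C,Z \right)} = 13 C + 4 = 4 + 13 C$)
$S{\left(L,T \right)} = 8 + \frac{T}{2}$
$S{\left(-6,U{\left(6,f{\left(1 \right)} \right)} \right)} - W{\left(317 \right)} = \left(8 + \frac{4 + 13 \cdot 6}{2}\right) - 317 = \left(8 + \frac{4 + 78}{2}\right) - 317 = \left(8 + \frac{1}{2} \cdot 82\right) - 317 = \left(8 + 41\right) - 317 = 49 - 317 = -268$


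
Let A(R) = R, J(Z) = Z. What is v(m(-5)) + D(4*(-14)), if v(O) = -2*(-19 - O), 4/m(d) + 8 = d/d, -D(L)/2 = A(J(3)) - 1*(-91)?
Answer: -1058/7 ≈ -151.14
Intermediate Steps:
D(L) = -188 (D(L) = -2*(3 - 1*(-91)) = -2*(3 + 91) = -2*94 = -188)
m(d) = -4/7 (m(d) = 4/(-8 + d/d) = 4/(-8 + 1) = 4/(-7) = 4*(-1/7) = -4/7)
v(O) = 38 + 2*O
v(m(-5)) + D(4*(-14)) = (38 + 2*(-4/7)) - 188 = (38 - 8/7) - 188 = 258/7 - 188 = -1058/7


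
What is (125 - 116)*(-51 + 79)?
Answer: 252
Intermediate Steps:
(125 - 116)*(-51 + 79) = 9*28 = 252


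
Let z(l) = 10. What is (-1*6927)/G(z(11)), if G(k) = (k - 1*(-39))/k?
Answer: -69270/49 ≈ -1413.7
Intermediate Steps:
G(k) = (39 + k)/k (G(k) = (k + 39)/k = (39 + k)/k)
(-1*6927)/G(z(11)) = (-1*6927)/(((39 + 10)/10)) = -6927/((1/10)*49) = -6927/49/10 = -6927*10/49 = -69270/49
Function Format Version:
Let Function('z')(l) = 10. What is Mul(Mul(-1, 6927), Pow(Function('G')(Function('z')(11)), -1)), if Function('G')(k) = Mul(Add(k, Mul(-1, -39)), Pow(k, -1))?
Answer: Rational(-69270, 49) ≈ -1413.7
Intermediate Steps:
Function('G')(k) = Mul(Pow(k, -1), Add(39, k)) (Function('G')(k) = Mul(Add(k, 39), Pow(k, -1)) = Mul(Add(39, k), Pow(k, -1)) = Mul(Pow(k, -1), Add(39, k)))
Mul(Mul(-1, 6927), Pow(Function('G')(Function('z')(11)), -1)) = Mul(Mul(-1, 6927), Pow(Mul(Pow(10, -1), Add(39, 10)), -1)) = Mul(-6927, Pow(Mul(Rational(1, 10), 49), -1)) = Mul(-6927, Pow(Rational(49, 10), -1)) = Mul(-6927, Rational(10, 49)) = Rational(-69270, 49)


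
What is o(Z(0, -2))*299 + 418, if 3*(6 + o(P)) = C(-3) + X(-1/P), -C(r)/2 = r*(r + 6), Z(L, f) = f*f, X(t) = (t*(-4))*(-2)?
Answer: 656/3 ≈ 218.67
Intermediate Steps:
X(t) = 8*t (X(t) = -4*t*(-2) = 8*t)
Z(L, f) = f²
C(r) = -2*r*(6 + r) (C(r) = -2*r*(r + 6) = -2*r*(6 + r))
o(P) = -8/(3*P) (o(P) = -6 + (-2*(-3)*(6 - 3) + 8*(-1/P))/3 = -6 + (-2*(-3)*3 - 8/P)/3 = -6 + (18 - 8/P)/3 = -6 + (6 - 8/(3*P)) = -8/(3*P))
o(Z(0, -2))*299 + 418 = -8/(3*((-2)²))*299 + 418 = -8/3/4*299 + 418 = -8/3*¼*299 + 418 = -⅔*299 + 418 = -598/3 + 418 = 656/3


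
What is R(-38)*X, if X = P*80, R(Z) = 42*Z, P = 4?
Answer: -510720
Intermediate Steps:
X = 320 (X = 4*80 = 320)
R(-38)*X = (42*(-38))*320 = -1596*320 = -510720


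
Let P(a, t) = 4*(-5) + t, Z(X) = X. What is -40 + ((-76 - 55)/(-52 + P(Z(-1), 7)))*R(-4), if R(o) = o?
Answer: -3124/65 ≈ -48.062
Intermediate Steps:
P(a, t) = -20 + t
-40 + ((-76 - 55)/(-52 + P(Z(-1), 7)))*R(-4) = -40 + ((-76 - 55)/(-52 + (-20 + 7)))*(-4) = -40 - 131/(-52 - 13)*(-4) = -40 - 131/(-65)*(-4) = -40 - 131*(-1/65)*(-4) = -40 + (131/65)*(-4) = -40 - 524/65 = -3124/65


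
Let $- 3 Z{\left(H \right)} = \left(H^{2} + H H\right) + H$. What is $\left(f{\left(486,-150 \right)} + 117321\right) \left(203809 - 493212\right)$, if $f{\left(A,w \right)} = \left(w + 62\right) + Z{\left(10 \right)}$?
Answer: $-33907323689$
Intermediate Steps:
$Z{\left(H \right)} = - \frac{2 H^{2}}{3} - \frac{H}{3}$ ($Z{\left(H \right)} = - \frac{\left(H^{2} + H H\right) + H}{3} = - \frac{\left(H^{2} + H^{2}\right) + H}{3} = - \frac{2 H^{2} + H}{3} = - \frac{H + 2 H^{2}}{3} = - \frac{2 H^{2}}{3} - \frac{H}{3}$)
$f{\left(A,w \right)} = -8 + w$ ($f{\left(A,w \right)} = \left(w + 62\right) - \frac{10 \left(1 + 2 \cdot 10\right)}{3} = \left(62 + w\right) - \frac{10 \left(1 + 20\right)}{3} = \left(62 + w\right) - \frac{10}{3} \cdot 21 = \left(62 + w\right) - 70 = -8 + w$)
$\left(f{\left(486,-150 \right)} + 117321\right) \left(203809 - 493212\right) = \left(\left(-8 - 150\right) + 117321\right) \left(203809 - 493212\right) = \left(-158 + 117321\right) \left(-289403\right) = 117163 \left(-289403\right) = -33907323689$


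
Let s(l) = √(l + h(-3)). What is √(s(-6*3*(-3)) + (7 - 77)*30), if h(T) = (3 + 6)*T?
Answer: √(-2100 + 3*√3) ≈ 45.769*I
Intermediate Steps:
h(T) = 9*T
s(l) = √(-27 + l) (s(l) = √(l + 9*(-3)) = √(l - 27) = √(-27 + l))
√(s(-6*3*(-3)) + (7 - 77)*30) = √(√(-27 - 6*3*(-3)) + (7 - 77)*30) = √(√(-27 - 18*(-3)) - 70*30) = √(√(-27 + 54) - 2100) = √(√27 - 2100) = √(3*√3 - 2100) = √(-2100 + 3*√3)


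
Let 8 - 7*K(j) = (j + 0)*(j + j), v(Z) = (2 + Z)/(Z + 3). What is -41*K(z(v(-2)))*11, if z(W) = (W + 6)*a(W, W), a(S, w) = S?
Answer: -3608/7 ≈ -515.43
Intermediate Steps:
v(Z) = (2 + Z)/(3 + Z)
z(W) = W*(6 + W) (z(W) = (W + 6)*W = (6 + W)*W = W*(6 + W))
K(j) = 8/7 - 2*j**2/7 (K(j) = 8/7 - (j + 0)*(j + j)/7 = 8/7 - j*2*j/7 = 8/7 - 2*j**2/7)
-41*K(z(v(-2)))*11 = -41*(8/7 - 2*(2 - 2)**2*(6 + (2 - 2)/(3 - 2))**2/(3 - 2)**2/7)*11 = -41*(8/7 - 2*((0/1)*(6 + 0/1))**2/7)*11 = -41*(8/7 - 2*((1*0)*(6 + 1*0))**2/7)*11 = -41*(8/7 - 2*(0*(6 + 0))**2/7)*11 = -41*(8/7 - 2*(0*6)**2/7)*11 = -41*(8/7 - 2/7*0**2)*11 = -41*(8/7 - 2/7*0)*11 = -41*(8/7 + 0)*11 = -41*8/7*11 = -328/7*11 = -3608/7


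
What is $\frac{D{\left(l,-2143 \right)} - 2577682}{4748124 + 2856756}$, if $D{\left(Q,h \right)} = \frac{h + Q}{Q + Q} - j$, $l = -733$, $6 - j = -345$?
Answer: $- \frac{629898917}{1858125680} \approx -0.339$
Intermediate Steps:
$j = 351$ ($j = 6 - -345 = 6 + 345 = 351$)
$D{\left(Q,h \right)} = -351 + \frac{Q + h}{2 Q}$ ($D{\left(Q,h \right)} = \frac{h + Q}{Q + Q} - 351 = \frac{Q + h}{2 Q} - 351 = -351 + \frac{Q + h}{2 Q}$)
$\frac{D{\left(l,-2143 \right)} - 2577682}{4748124 + 2856756} = \frac{\frac{-2143 - -513833}{2 \left(-733\right)} - 2577682}{4748124 + 2856756} = \frac{\frac{1}{2} \left(- \frac{1}{733}\right) \left(-2143 + 513833\right) - 2577682}{7604880} = \left(\frac{1}{2} \left(- \frac{1}{733}\right) 511690 - 2577682\right) \frac{1}{7604880} = \left(- \frac{255845}{733} - 2577682\right) \frac{1}{7604880} = \left(- \frac{1889696751}{733}\right) \frac{1}{7604880} = - \frac{629898917}{1858125680}$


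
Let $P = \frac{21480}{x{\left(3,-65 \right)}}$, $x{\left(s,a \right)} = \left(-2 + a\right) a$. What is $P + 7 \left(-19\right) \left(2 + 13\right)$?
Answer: $- \frac{1733349}{871} \approx -1990.1$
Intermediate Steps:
$x{\left(s,a \right)} = a \left(-2 + a\right)$
$P = \frac{4296}{871}$ ($P = \frac{21480}{\left(-65\right) \left(-2 - 65\right)} = \frac{21480}{\left(-65\right) \left(-67\right)} = \frac{21480}{4355} = 21480 \cdot \frac{1}{4355} = \frac{4296}{871} \approx 4.9323$)
$P + 7 \left(-19\right) \left(2 + 13\right) = \frac{4296}{871} + 7 \left(-19\right) \left(2 + 13\right) = \frac{4296}{871} - 1995 = - \frac{1733349}{871}$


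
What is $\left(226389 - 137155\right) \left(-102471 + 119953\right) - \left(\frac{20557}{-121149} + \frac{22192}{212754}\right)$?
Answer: $\frac{6701434765480193003}{4295822391} \approx 1.56 \cdot 10^{9}$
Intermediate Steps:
$\left(226389 - 137155\right) \left(-102471 + 119953\right) - \left(\frac{20557}{-121149} + \frac{22192}{212754}\right) = 89234 \cdot 17482 - \left(20557 \left(- \frac{1}{121149}\right) + 22192 \cdot \frac{1}{212754}\right) = 1559988788 - \left(- \frac{20557}{121149} + \frac{11096}{106377}\right) = 1559988788 - - \frac{280840895}{4295822391} = 1559988788 + \frac{280840895}{4295822391} = \frac{6701434765480193003}{4295822391}$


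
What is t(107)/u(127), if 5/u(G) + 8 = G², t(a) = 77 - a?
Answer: -96726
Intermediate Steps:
u(G) = 5/(-8 + G²)
t(107)/u(127) = (77 - 1*107)/((5/(-8 + 127²))) = (77 - 107)/((5/(-8 + 16129))) = -30/(5/16121) = -30/(5*(1/16121)) = -30/5/16121 = -30*16121/5 = -96726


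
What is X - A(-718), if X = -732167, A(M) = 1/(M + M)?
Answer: -1051391811/1436 ≈ -7.3217e+5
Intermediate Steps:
A(M) = 1/(2*M)
X - A(-718) = -732167 - 1/(2*(-718)) = -732167 - (-1)/(2*718) = -732167 - 1*(-1/1436) = -732167 + 1/1436 = -1051391811/1436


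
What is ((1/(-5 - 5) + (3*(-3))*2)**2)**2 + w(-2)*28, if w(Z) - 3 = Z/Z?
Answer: 1074403121/10000 ≈ 1.0744e+5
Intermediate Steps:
w(Z) = 4 (w(Z) = 3 + Z/Z = 3 + 1 = 4)
((1/(-5 - 5) + (3*(-3))*2)**2)**2 + w(-2)*28 = ((1/(-5 - 5) + (3*(-3))*2)**2)**2 + 4*28 = ((1/(-10) - 9*2)**2)**2 + 112 = ((-1/10 - 18)**2)**2 + 112 = ((-181/10)**2)**2 + 112 = (32761/100)**2 + 112 = 1073283121/10000 + 112 = 1074403121/10000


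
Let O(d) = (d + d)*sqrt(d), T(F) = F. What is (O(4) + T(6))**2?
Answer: 484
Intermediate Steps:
O(d) = 2*d**(3/2) (O(d) = (2*d)*sqrt(d) = 2*d**(3/2))
(O(4) + T(6))**2 = (2*4**(3/2) + 6)**2 = (2*8 + 6)**2 = (16 + 6)**2 = 22**2 = 484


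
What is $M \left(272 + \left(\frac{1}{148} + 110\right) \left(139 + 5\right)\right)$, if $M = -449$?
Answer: $- \frac{267684820}{37} \approx -7.2347 \cdot 10^{6}$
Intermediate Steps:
$M \left(272 + \left(\frac{1}{148} + 110\right) \left(139 + 5\right)\right) = - 449 \left(272 + \left(\frac{1}{148} + 110\right) \left(139 + 5\right)\right) = - 449 \left(272 + \left(\frac{1}{148} + 110\right) 144\right) = - 449 \left(272 + \frac{16281}{148} \cdot 144\right) = - 449 \left(272 + \frac{586116}{37}\right) = \left(-449\right) \frac{596180}{37} = - \frac{267684820}{37}$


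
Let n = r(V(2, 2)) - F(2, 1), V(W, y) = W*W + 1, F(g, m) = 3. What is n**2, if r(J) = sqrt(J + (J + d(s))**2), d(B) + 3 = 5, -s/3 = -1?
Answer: 63 - 18*sqrt(6) ≈ 18.909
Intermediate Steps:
s = 3 (s = -3*(-1) = 3)
d(B) = 2 (d(B) = -3 + 5 = 2)
V(W, y) = 1 + W**2 (V(W, y) = W**2 + 1 = 1 + W**2)
r(J) = sqrt(J + (2 + J)**2) (r(J) = sqrt(J + (J + 2)**2) = sqrt(J + (2 + J)**2))
n = -3 + 3*sqrt(6) (n = sqrt((1 + 2**2) + (2 + (1 + 2**2))**2) - 1*3 = sqrt((1 + 4) + (2 + (1 + 4))**2) - 3 = sqrt(5 + (2 + 5)**2) - 3 = sqrt(5 + 7**2) - 3 = sqrt(5 + 49) - 3 = sqrt(54) - 3 = 3*sqrt(6) - 3 = -3 + 3*sqrt(6) ≈ 4.3485)
n**2 = (-3 + 3*sqrt(6))**2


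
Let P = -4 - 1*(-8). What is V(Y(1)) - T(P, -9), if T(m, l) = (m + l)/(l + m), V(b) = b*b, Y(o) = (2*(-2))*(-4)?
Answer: 255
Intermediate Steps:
P = 4 (P = -4 + 8 = 4)
Y(o) = 16 (Y(o) = -4*(-4) = 16)
V(b) = b²
T(m, l) = 1 (T(m, l) = (l + m)/(l + m) = 1)
V(Y(1)) - T(P, -9) = 16² - 1*1 = 256 - 1 = 255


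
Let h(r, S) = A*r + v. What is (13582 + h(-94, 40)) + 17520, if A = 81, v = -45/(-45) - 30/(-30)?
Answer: 23490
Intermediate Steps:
v = 2 (v = -45*(-1/45) - 30*(-1/30) = 1 + 1 = 2)
h(r, S) = 2 + 81*r (h(r, S) = 81*r + 2 = 2 + 81*r)
(13582 + h(-94, 40)) + 17520 = (13582 + (2 + 81*(-94))) + 17520 = (13582 + (2 - 7614)) + 17520 = (13582 - 7612) + 17520 = 5970 + 17520 = 23490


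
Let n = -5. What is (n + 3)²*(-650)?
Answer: -2600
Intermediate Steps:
(n + 3)²*(-650) = (-5 + 3)²*(-650) = (-2)²*(-650) = 4*(-650) = -2600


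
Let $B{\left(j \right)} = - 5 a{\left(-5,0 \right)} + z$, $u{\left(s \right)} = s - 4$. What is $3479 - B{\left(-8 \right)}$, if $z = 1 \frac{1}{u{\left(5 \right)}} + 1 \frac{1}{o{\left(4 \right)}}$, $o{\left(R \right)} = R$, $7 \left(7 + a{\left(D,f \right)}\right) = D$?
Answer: $\frac{96297}{28} \approx 3439.2$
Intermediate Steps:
$a{\left(D,f \right)} = -7 + \frac{D}{7}$
$u{\left(s \right)} = -4 + s$
$z = \frac{5}{4}$ ($z = 1 \frac{1}{-4 + 5} + 1 \cdot \frac{1}{4} = 1 \cdot 1^{-1} + 1 \cdot \frac{1}{4} = 1 \cdot 1 + \frac{1}{4} = 1 + \frac{1}{4} = \frac{5}{4} \approx 1.25$)
$B{\left(j \right)} = \frac{1115}{28}$ ($B{\left(j \right)} = - 5 \left(-7 + \frac{1}{7} \left(-5\right)\right) + \frac{5}{4} = - 5 \left(-7 - \frac{5}{7}\right) + \frac{5}{4} = \left(-5\right) \left(- \frac{54}{7}\right) + \frac{5}{4} = \frac{270}{7} + \frac{5}{4} = \frac{1115}{28}$)
$3479 - B{\left(-8 \right)} = 3479 - \frac{1115}{28} = \frac{96297}{28}$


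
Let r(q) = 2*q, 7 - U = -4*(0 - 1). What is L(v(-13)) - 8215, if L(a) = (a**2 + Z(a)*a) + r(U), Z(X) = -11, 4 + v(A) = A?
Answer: -7733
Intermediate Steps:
v(A) = -4 + A
U = 3 (U = 7 - (-4)*(0 - 1) = 7 - (-4)*(-1) = 7 - 1*4 = 7 - 4 = 3)
L(a) = 6 + a**2 - 11*a (L(a) = (a**2 - 11*a) + 2*3 = (a**2 - 11*a) + 6 = 6 + a**2 - 11*a)
L(v(-13)) - 8215 = (6 + (-4 - 13)**2 - 11*(-4 - 13)) - 8215 = (6 + (-17)**2 - 11*(-17)) - 8215 = (6 + 289 + 187) - 8215 = 482 - 8215 = -7733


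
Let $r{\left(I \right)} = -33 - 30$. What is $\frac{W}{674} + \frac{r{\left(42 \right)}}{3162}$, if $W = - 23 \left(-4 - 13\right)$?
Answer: $\frac{99490}{177599} \approx 0.56019$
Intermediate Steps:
$r{\left(I \right)} = -63$ ($r{\left(I \right)} = -33 - 30 = -63$)
$W = 391$ ($W = \left(-23\right) \left(-17\right) = 391$)
$\frac{W}{674} + \frac{r{\left(42 \right)}}{3162} = \frac{391}{674} - \frac{63}{3162} = 391 \cdot \frac{1}{674} - \frac{21}{1054} = \frac{391}{674} - \frac{21}{1054} = \frac{99490}{177599}$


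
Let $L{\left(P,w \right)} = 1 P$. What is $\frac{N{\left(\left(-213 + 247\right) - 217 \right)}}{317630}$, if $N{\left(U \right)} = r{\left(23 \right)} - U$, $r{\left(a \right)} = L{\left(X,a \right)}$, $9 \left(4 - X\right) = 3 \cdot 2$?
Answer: $\frac{559}{952890} \approx 0.00058664$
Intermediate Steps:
$X = \frac{10}{3}$ ($X = 4 - \frac{3 \cdot 2}{9} = 4 - \frac{2}{3} = \frac{10}{3} \approx 3.3333$)
$L{\left(P,w \right)} = P$
$r{\left(a \right)} = \frac{10}{3}$
$N{\left(U \right)} = \frac{10}{3} - U$
$\frac{N{\left(\left(-213 + 247\right) - 217 \right)}}{317630} = \frac{\frac{10}{3} - \left(\left(-213 + 247\right) - 217\right)}{317630} = \left(\frac{10}{3} - \left(34 - 217\right)\right) \frac{1}{317630} = \left(\frac{10}{3} - -183\right) \frac{1}{317630} = \left(\frac{10}{3} + 183\right) \frac{1}{317630} = \frac{559}{3} \cdot \frac{1}{317630} = \frac{559}{952890}$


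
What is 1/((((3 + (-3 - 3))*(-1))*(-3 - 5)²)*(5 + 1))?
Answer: 1/1152 ≈ 0.00086806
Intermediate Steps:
1/((((3 + (-3 - 3))*(-1))*(-3 - 5)²)*(5 + 1)) = 1/((((3 - 6)*(-1))*(-8)²)*6) = 1/((-3*(-1)*64)*6) = 1/((3*64)*6) = 1/(192*6) = 1/1152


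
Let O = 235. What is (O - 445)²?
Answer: 44100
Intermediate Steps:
(O - 445)² = (235 - 445)² = (-210)² = 44100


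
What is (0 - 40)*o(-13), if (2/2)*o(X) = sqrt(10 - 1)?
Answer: -120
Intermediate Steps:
o(X) = 3 (o(X) = sqrt(10 - 1) = sqrt(9) = 3)
(0 - 40)*o(-13) = (0 - 40)*3 = -40*3 = -120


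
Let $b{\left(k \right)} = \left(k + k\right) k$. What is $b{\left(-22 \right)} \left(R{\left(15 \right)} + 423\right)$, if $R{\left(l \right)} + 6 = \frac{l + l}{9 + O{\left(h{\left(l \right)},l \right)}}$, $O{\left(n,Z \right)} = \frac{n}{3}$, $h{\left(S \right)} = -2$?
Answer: $\frac{2035704}{5} \approx 4.0714 \cdot 10^{5}$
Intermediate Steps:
$b{\left(k \right)} = 2 k^{2}$ ($b{\left(k \right)} = 2 k k = 2 k^{2}$)
$O{\left(n,Z \right)} = \frac{n}{3}$ ($O{\left(n,Z \right)} = n \frac{1}{3} = \frac{n}{3}$)
$R{\left(l \right)} = -6 + \frac{6 l}{25}$ ($R{\left(l \right)} = -6 + \frac{l + l}{9 + \frac{1}{3} \left(-2\right)} = -6 + \frac{2 l}{9 - \frac{2}{3}} = -6 + \frac{2 l}{\frac{25}{3}} = -6 + 2 l \frac{3}{25} = -6 + \frac{6 l}{25}$)
$b{\left(-22 \right)} \left(R{\left(15 \right)} + 423\right) = 2 \left(-22\right)^{2} \left(\left(-6 + \frac{6}{25} \cdot 15\right) + 423\right) = 2 \cdot 484 \left(\left(-6 + \frac{18}{5}\right) + 423\right) = 968 \left(- \frac{12}{5} + 423\right) = 968 \cdot \frac{2103}{5} = \frac{2035704}{5}$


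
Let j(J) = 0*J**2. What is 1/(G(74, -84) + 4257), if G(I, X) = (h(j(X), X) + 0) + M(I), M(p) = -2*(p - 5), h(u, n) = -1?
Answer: 1/4118 ≈ 0.00024284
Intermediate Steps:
j(J) = 0
M(p) = 10 - 2*p (M(p) = -2*(-5 + p) = 10 - 2*p)
G(I, X) = 9 - 2*I (G(I, X) = (-1 + 0) + (10 - 2*I) = -1 + (10 - 2*I) = 9 - 2*I)
1/(G(74, -84) + 4257) = 1/((9 - 2*74) + 4257) = 1/((9 - 148) + 4257) = 1/(-139 + 4257) = 1/4118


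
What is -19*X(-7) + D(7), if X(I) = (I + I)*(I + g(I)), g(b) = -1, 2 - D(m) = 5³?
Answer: -2251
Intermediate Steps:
D(m) = -123 (D(m) = 2 - 1*5³ = 2 - 1*125 = 2 - 125 = -123)
X(I) = 2*I*(-1 + I) (X(I) = (I + I)*(I - 1) = (2*I)*(-1 + I) = 2*I*(-1 + I))
-19*X(-7) + D(7) = -38*(-7)*(-1 - 7) - 123 = -38*(-7)*(-8) - 123 = -19*112 - 123 = -2128 - 123 = -2251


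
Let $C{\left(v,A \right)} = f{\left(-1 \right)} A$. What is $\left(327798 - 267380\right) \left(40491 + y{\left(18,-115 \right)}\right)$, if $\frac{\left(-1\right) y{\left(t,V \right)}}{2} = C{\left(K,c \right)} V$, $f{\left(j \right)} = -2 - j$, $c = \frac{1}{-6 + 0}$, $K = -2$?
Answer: $\frac{7346103784}{3} \approx 2.4487 \cdot 10^{9}$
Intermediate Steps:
$c = - \frac{1}{6}$ ($c = \frac{1}{-6} = - \frac{1}{6} \approx -0.16667$)
$C{\left(v,A \right)} = - A$ ($C{\left(v,A \right)} = \left(-2 - -1\right) A = \left(-2 + 1\right) A = - A$)
$y{\left(t,V \right)} = - \frac{V}{3}$ ($y{\left(t,V \right)} = - 2 \left(-1\right) \left(- \frac{1}{6}\right) V = - 2 \frac{V}{6} = - \frac{V}{3}$)
$\left(327798 - 267380\right) \left(40491 + y{\left(18,-115 \right)}\right) = \left(327798 - 267380\right) \left(40491 - - \frac{115}{3}\right) = 60418 \left(40491 + \frac{115}{3}\right) = 60418 \cdot \frac{121588}{3} = \frac{7346103784}{3}$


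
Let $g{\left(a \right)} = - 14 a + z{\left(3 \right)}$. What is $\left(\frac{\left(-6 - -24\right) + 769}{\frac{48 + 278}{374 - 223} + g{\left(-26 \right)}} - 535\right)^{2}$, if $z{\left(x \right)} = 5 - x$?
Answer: $\frac{877515197231689}{3090470464} \approx 2.8394 \cdot 10^{5}$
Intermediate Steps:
$g{\left(a \right)} = 2 - 14 a$ ($g{\left(a \right)} = - 14 a + \left(5 - 3\right) = - 14 a + 2 = 2 - 14 a$)
$\left(\frac{\left(-6 - -24\right) + 769}{\frac{48 + 278}{374 - 223} + g{\left(-26 \right)}} - 535\right)^{2} = \left(\frac{\left(-6 - -24\right) + 769}{\frac{48 + 278}{374 - 223} + \left(2 - -364\right)} - 535\right)^{2} = \left(\frac{\left(-6 + 24\right) + 769}{\frac{326}{151} + \left(2 + 364\right)} - 535\right)^{2} = \left(\frac{18 + 769}{326 \cdot \frac{1}{151} + 366} - 535\right)^{2} = \left(\frac{787}{\frac{326}{151} + 366} - 535\right)^{2} = \left(\frac{787}{\frac{55592}{151}} - 535\right)^{2} = \left(787 \cdot \frac{151}{55592} - 535\right)^{2} = \left(\frac{118837}{55592} - 535\right)^{2} = \left(- \frac{29622883}{55592}\right)^{2} = \frac{877515197231689}{3090470464}$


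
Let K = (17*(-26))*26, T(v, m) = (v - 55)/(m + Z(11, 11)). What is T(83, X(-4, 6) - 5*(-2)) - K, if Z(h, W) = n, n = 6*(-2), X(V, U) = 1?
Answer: 11464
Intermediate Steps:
n = -12
Z(h, W) = -12
T(v, m) = (-55 + v)/(-12 + m) (T(v, m) = (v - 55)/(m - 12) = (-55 + v)/(-12 + m))
K = -11492 (K = -442*26 = -11492)
T(83, X(-4, 6) - 5*(-2)) - K = (-55 + 83)/(-12 + (1 - 5*(-2))) - 1*(-11492) = 28/(-12 + (1 + 10)) + 11492 = 28/(-12 + 11) + 11492 = 28/(-1) + 11492 = -1*28 + 11492 = -28 + 11492 = 11464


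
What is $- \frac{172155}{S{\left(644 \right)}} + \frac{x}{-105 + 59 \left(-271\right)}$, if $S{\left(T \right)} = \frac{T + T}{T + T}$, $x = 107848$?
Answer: $- \frac{106568093}{619} \approx -1.7216 \cdot 10^{5}$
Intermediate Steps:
$S{\left(T \right)} = 1$ ($S{\left(T \right)} = \frac{2 T}{2 T} = 2 T \frac{1}{2 T} = 1$)
$- \frac{172155}{S{\left(644 \right)}} + \frac{x}{-105 + 59 \left(-271\right)} = - \frac{172155}{1} + \frac{107848}{-105 + 59 \left(-271\right)} = \left(-172155\right) 1 + \frac{107848}{-105 - 15989} = -172155 + \frac{107848}{-16094} = -172155 + 107848 \left(- \frac{1}{16094}\right) = -172155 - \frac{4148}{619} = - \frac{106568093}{619}$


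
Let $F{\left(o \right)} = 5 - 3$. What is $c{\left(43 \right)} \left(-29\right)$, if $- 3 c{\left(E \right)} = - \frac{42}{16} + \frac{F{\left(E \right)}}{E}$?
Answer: $- \frac{25723}{1032} \approx -24.925$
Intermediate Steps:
$F{\left(o \right)} = 2$ ($F{\left(o \right)} = 5 - 3 = 2$)
$c{\left(E \right)} = \frac{7}{8} - \frac{2}{3 E}$ ($c{\left(E \right)} = - \frac{- \frac{42}{16} + \frac{2}{E}}{3} = - \frac{\left(-42\right) \frac{1}{16} + \frac{2}{E}}{3} = - \frac{- \frac{21}{8} + \frac{2}{E}}{3} = \frac{7}{8} - \frac{2}{3 E}$)
$c{\left(43 \right)} \left(-29\right) = \frac{-16 + 21 \cdot 43}{24 \cdot 43} \left(-29\right) = \frac{1}{24} \cdot \frac{1}{43} \left(-16 + 903\right) \left(-29\right) = \frac{1}{24} \cdot \frac{1}{43} \cdot 887 \left(-29\right) = \frac{887}{1032} \left(-29\right) = - \frac{25723}{1032}$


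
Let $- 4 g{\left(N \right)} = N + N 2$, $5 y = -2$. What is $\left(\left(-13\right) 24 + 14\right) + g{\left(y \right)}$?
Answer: $- \frac{2977}{10} \approx -297.7$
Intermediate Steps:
$y = - \frac{2}{5}$ ($y = \frac{1}{5} \left(-2\right) = - \frac{2}{5} \approx -0.4$)
$g{\left(N \right)} = - \frac{3 N}{4}$ ($g{\left(N \right)} = - \frac{N + N 2}{4} = - \frac{N + 2 N}{4} = - \frac{3 N}{4}$)
$\left(\left(-13\right) 24 + 14\right) + g{\left(y \right)} = \left(\left(-13\right) 24 + 14\right) - - \frac{3}{10} = \left(-312 + 14\right) + \frac{3}{10} = -298 + \frac{3}{10} = - \frac{2977}{10}$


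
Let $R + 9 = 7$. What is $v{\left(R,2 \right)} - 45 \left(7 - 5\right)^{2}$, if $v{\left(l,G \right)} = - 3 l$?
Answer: $-174$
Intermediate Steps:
$R = -2$ ($R = -9 + 7 = -2$)
$v{\left(R,2 \right)} - 45 \left(7 - 5\right)^{2} = \left(-3\right) \left(-2\right) - 45 \left(7 - 5\right)^{2} = 6 - 45 \cdot 2^{2} = 6 - 180 = -174$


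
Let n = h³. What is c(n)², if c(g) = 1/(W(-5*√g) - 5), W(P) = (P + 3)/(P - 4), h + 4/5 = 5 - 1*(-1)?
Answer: 4882490456/77601802041 - 25423216*√130/77601802041 ≈ 0.059182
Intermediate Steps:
h = 26/5 (h = -⅘ + (5 - 1*(-1)) = -⅘ + (5 + 1) = -⅘ + 6 = 26/5 ≈ 5.2000)
W(P) = (3 + P)/(-4 + P)
n = 17576/125 (n = (26/5)³ = 17576/125 ≈ 140.61)
c(g) = 1/(-5 + (3 - 5*√g)/(-4 - 5*√g)) (c(g) = 1/((3 - 5*√g)/(-4 - 5*√g) - 5) = 1/(-5 + (3 - 5*√g)/(-4 - 5*√g)))
c(n)² = ((4 + 5*√(17576/125))/(-23 - 104*√130/5))² = ((4 + 5*(26*√130/25))/(-23 - 104*√130/5))² = ((4 + 26*√130/5)/(-23 - 104*√130/5))² = (4 + 26*√130/5)²/(-23 - 104*√130/5)²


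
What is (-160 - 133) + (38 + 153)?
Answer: -102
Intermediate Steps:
(-160 - 133) + (38 + 153) = -293 + 191 = -102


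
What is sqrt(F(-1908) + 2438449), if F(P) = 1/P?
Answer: sqrt(246585716623)/318 ≈ 1561.6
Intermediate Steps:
sqrt(F(-1908) + 2438449) = sqrt(1/(-1908) + 2438449) = sqrt(-1/1908 + 2438449) = sqrt(4652560691/1908) = sqrt(246585716623)/318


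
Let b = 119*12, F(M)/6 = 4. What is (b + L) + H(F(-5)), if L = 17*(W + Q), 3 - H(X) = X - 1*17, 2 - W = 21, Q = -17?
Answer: 812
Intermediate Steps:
W = -19 (W = 2 - 1*21 = 2 - 21 = -19)
F(M) = 24 (F(M) = 6*4 = 24)
H(X) = 20 - X (H(X) = 3 - (X - 1*17) = 3 - (X - 17) = 3 - (-17 + X) = 3 + (17 - X) = 20 - X)
L = -612 (L = 17*(-19 - 17) = 17*(-36) = -612)
b = 1428
(b + L) + H(F(-5)) = (1428 - 612) + (20 - 1*24) = 816 + (20 - 24) = 816 - 4 = 812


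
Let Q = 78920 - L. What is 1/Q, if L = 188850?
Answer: -1/109930 ≈ -9.0967e-6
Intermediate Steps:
Q = -109930 (Q = 78920 - 1*188850 = 78920 - 188850 = -109930)
1/Q = 1/(-109930) = -1/109930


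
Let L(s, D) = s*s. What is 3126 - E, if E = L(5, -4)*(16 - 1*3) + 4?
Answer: 2797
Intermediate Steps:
L(s, D) = s²
E = 329 (E = 5²*(16 - 1*3) + 4 = 25*(16 - 3) + 4 = 25*13 + 4 = 325 + 4 = 329)
3126 - E = 3126 - 1*329 = 3126 - 329 = 2797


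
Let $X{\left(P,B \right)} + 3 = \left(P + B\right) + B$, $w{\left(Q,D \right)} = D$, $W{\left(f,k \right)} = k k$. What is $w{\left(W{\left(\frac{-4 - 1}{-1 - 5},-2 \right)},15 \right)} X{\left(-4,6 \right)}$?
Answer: $75$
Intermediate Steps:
$W{\left(f,k \right)} = k^{2}$
$X{\left(P,B \right)} = -3 + P + 2 B$ ($X{\left(P,B \right)} = -3 + \left(\left(P + B\right) + B\right) = -3 + \left(\left(B + P\right) + B\right) = -3 + \left(P + 2 B\right) = -3 + P + 2 B$)
$w{\left(W{\left(\frac{-4 - 1}{-1 - 5},-2 \right)},15 \right)} X{\left(-4,6 \right)} = 15 \left(-3 - 4 + 2 \cdot 6\right) = 15 \left(-3 - 4 + 12\right) = 15 \cdot 5 = 75$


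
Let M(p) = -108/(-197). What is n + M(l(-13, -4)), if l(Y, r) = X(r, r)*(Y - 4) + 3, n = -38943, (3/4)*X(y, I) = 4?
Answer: -7671663/197 ≈ -38942.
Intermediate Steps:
X(y, I) = 16/3 (X(y, I) = (4/3)*4 = 16/3)
l(Y, r) = -55/3 + 16*Y/3 (l(Y, r) = 16*(Y - 4)/3 + 3 = 16*(-4 + Y)/3 + 3 = (-64/3 + 16*Y/3) + 3 = -55/3 + 16*Y/3)
M(p) = 108/197 (M(p) = -108*(-1/197) = 108/197)
n + M(l(-13, -4)) = -38943 + 108/197 = -7671663/197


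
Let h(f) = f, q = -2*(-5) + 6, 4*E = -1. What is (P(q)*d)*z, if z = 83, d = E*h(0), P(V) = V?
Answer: 0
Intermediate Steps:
E = -1/4 (E = (1/4)*(-1) = -1/4 ≈ -0.25000)
q = 16 (q = 10 + 6 = 16)
d = 0 (d = -1/4*0 = 0)
(P(q)*d)*z = (16*0)*83 = 0*83 = 0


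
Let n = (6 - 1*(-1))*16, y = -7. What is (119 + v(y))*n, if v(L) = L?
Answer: 12544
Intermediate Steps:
n = 112 (n = (6 + 1)*16 = 7*16 = 112)
(119 + v(y))*n = (119 - 7)*112 = 112*112 = 12544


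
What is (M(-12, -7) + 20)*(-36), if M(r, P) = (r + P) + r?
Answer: 396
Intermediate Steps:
M(r, P) = P + 2*r (M(r, P) = (P + r) + r = P + 2*r)
(M(-12, -7) + 20)*(-36) = ((-7 + 2*(-12)) + 20)*(-36) = ((-7 - 24) + 20)*(-36) = (-31 + 20)*(-36) = -11*(-36) = 396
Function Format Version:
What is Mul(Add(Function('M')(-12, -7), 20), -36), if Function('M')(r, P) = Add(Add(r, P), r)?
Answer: 396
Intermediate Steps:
Function('M')(r, P) = Add(P, Mul(2, r)) (Function('M')(r, P) = Add(Add(P, r), r) = Add(P, Mul(2, r)))
Mul(Add(Function('M')(-12, -7), 20), -36) = Mul(Add(Add(-7, Mul(2, -12)), 20), -36) = Mul(Add(Add(-7, -24), 20), -36) = Mul(Add(-31, 20), -36) = Mul(-11, -36) = 396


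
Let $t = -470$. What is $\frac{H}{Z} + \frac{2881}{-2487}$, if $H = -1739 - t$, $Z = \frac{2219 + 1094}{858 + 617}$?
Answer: $- \frac{4664649178}{8239431} \approx -566.14$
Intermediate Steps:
$Z = \frac{3313}{1475} \approx 2.2461$
$H = -1269$ ($H = -1739 - -470 = -1739 + 470 = -1269$)
$\frac{H}{Z} + \frac{2881}{-2487} = - \frac{1269}{\frac{3313}{1475}} + \frac{2881}{-2487} = \left(-1269\right) \frac{1475}{3313} + 2881 \left(- \frac{1}{2487}\right) = - \frac{1871775}{3313} - \frac{2881}{2487} = - \frac{4664649178}{8239431}$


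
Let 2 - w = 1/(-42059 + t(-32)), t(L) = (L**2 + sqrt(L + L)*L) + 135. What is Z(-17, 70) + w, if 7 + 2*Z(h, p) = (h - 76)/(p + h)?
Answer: -52695037459/22165600852 - 16*I/104554721 ≈ -2.3773 - 1.5303e-7*I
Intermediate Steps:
t(L) = 135 + L**2 + sqrt(2)*L**(3/2) (t(L) = (L**2 + sqrt(2*L)*L) + 135 = (L**2 + (sqrt(2)*sqrt(L))*L) + 135 = (L**2 + sqrt(2)*L**(3/2)) + 135 = 135 + L**2 + sqrt(2)*L**(3/2))
w = 2 - (-40900 + 256*I)/1672875536 (w = 2 - 1/(-42059 + (135 + (-32)**2 + sqrt(2)*(-32)**(3/2))) = 2 - 1/(-42059 + (135 + 1024 + sqrt(2)*(-128*I*sqrt(2)))) = 2 - 1/(-42059 + (135 + 1024 - 256*I)) = 2 - 1/(-42059 + (1159 - 256*I)) = 2 - 1/(-40900 - 256*I) = 2 - (-40900 + 256*I)/1672875536 ≈ 2.0 - 1.5303e-7*I)
Z(h, p) = -7/2 + (-76 + h)/(2*(h + p)) (Z(h, p) = -7/2 + ((h - 76)/(p + h))/2 = -7/2 + ((-76 + h)/(h + p))/2 = -7/2 + (-76 + h)/(2*(h + p)))
Z(-17, 70) + w = (-38 - 3*(-17) - 7/2*70)/(-17 + 70) + (836447993/418218884 - 16*I/104554721) = (-38 + 51 - 245)/53 + (836447993/418218884 - 16*I/104554721) = (1/53)*(-232) + (836447993/418218884 - 16*I/104554721) = -232/53 + (836447993/418218884 - 16*I/104554721) = -52695037459/22165600852 - 16*I/104554721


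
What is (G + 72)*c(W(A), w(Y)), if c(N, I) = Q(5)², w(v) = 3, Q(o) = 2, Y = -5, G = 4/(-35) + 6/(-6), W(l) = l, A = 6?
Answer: 9924/35 ≈ 283.54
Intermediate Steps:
G = -39/35 (G = 4*(-1/35) + 6*(-⅙) = -4/35 - 1 = -39/35 ≈ -1.1143)
c(N, I) = 4 (c(N, I) = 2² = 4)
(G + 72)*c(W(A), w(Y)) = (-39/35 + 72)*4 = (2481/35)*4 = 9924/35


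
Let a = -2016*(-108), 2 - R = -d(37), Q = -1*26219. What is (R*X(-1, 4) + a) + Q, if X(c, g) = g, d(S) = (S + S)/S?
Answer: 191525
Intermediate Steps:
d(S) = 2 (d(S) = (2*S)/S = 2)
Q = -26219
R = 4 (R = 2 - (-1)*2 = 2 - 1*(-2) = 2 + 2 = 4)
a = 217728
(R*X(-1, 4) + a) + Q = (4*4 + 217728) - 26219 = (16 + 217728) - 26219 = 217744 - 26219 = 191525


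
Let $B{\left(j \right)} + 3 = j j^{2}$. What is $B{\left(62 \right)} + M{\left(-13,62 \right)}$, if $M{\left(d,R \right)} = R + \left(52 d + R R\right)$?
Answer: $241555$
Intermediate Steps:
$B{\left(j \right)} = -3 + j^{3}$ ($B{\left(j \right)} = -3 + j j^{2} = -3 + j^{3}$)
$M{\left(d,R \right)} = R + R^{2} + 52 d$ ($M{\left(d,R \right)} = R + \left(52 d + R^{2}\right) = R + \left(R^{2} + 52 d\right) = R + R^{2} + 52 d$)
$B{\left(62 \right)} + M{\left(-13,62 \right)} = \left(-3 + 62^{3}\right) + \left(62 + 62^{2} + 52 \left(-13\right)\right) = \left(-3 + 238328\right) + \left(62 + 3844 - 676\right) = 238325 + 3230 = 241555$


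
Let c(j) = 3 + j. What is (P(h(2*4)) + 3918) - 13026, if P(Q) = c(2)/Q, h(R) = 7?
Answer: -63751/7 ≈ -9107.3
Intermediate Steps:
P(Q) = 5/Q (P(Q) = (3 + 2)/Q = 5/Q)
(P(h(2*4)) + 3918) - 13026 = (5/7 + 3918) - 13026 = 27431/7 - 13026 = -63751/7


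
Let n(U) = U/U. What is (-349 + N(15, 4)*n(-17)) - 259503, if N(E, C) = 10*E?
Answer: -259702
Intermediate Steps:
n(U) = 1
(-349 + N(15, 4)*n(-17)) - 259503 = (-349 + (10*15)*1) - 259503 = (-349 + 150*1) - 259503 = (-349 + 150) - 259503 = -199 - 259503 = -259702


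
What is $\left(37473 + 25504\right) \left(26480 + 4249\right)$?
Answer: $1935220233$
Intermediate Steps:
$\left(37473 + 25504\right) \left(26480 + 4249\right) = 62977 \cdot 30729 = 1935220233$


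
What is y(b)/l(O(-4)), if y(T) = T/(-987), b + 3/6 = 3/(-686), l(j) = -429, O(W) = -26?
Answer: -173/145234089 ≈ -1.1912e-6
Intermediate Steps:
b = -173/343 (b = -1/2 + 3/(-686) = -1/2 + 3*(-1/686) = -1/2 - 3/686 = -173/343 ≈ -0.50437)
y(T) = -T/987 (y(T) = T*(-1/987) = -T/987)
y(b)/l(O(-4)) = -1/987*(-173/343)/(-429) = (173/338541)*(-1/429) = -173/145234089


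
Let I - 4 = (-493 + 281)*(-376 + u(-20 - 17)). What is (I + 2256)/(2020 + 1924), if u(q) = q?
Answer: 11227/493 ≈ 22.773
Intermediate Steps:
I = 87560 (I = 4 + (-493 + 281)*(-376 + (-20 - 17)) = 4 - 212*(-376 - 37) = 4 - 212*(-413) = 4 + 87556 = 87560)
(I + 2256)/(2020 + 1924) = (87560 + 2256)/(2020 + 1924) = 89816/3944 = 89816*(1/3944) = 11227/493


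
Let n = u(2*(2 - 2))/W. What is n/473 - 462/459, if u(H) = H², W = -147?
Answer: -154/153 ≈ -1.0065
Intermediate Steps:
n = 0 (n = (2*(2 - 2))²/(-147) = (2*0)²*(-1/147) = 0²*(-1/147) = 0*(-1/147) = 0)
n/473 - 462/459 = 0/473 - 462/459 = 0*(1/473) - 462*1/459 = 0 - 154/153 = -154/153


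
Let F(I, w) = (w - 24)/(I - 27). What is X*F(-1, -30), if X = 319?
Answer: 8613/14 ≈ 615.21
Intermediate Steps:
F(I, w) = (-24 + w)/(-27 + I)
X*F(-1, -30) = 319*((-24 - 30)/(-27 - 1)) = 319*(-54/(-28)) = 319*(-1/28*(-54)) = 319*(27/14) = 8613/14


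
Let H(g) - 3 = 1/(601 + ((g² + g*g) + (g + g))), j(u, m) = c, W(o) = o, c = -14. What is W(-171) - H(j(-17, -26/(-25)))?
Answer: -167911/965 ≈ -174.00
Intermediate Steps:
j(u, m) = -14
H(g) = 3 + 1/(601 + 2*g + 2*g²) (H(g) = 3 + 1/(601 + ((g² + g*g) + (g + g))) = 3 + 1/(601 + ((g² + g²) + 2*g)) = 3 + 1/(601 + (2*g² + 2*g)) = 3 + 1/(601 + (2*g + 2*g²)) = 3 + 1/(601 + 2*g + 2*g²))
W(-171) - H(j(-17, -26/(-25))) = -171 - 2*(902 + 3*(-14) + 3*(-14)²)/(601 + 2*(-14) + 2*(-14)²) = -171 - 2*(902 - 42 + 3*196)/(601 - 28 + 2*196) = -171 - 2*(902 - 42 + 588)/(601 - 28 + 392) = -171 - 2*1448/965 = -171 - 1*2896/965 = -171 - 2896/965 = -167911/965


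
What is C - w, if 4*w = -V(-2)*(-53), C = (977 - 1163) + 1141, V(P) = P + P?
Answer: 1008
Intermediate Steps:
V(P) = 2*P
C = 955 (C = -186 + 1141 = 955)
w = -53 (w = (-2*(-2)*(-53))/4 = (-(-4)*(-53))/4 = (-1*212)/4 = (¼)*(-212) = -53)
C - w = 955 - 1*(-53) = 955 + 53 = 1008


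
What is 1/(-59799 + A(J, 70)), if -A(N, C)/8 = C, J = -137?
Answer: -1/60359 ≈ -1.6568e-5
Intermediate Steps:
A(N, C) = -8*C
1/(-59799 + A(J, 70)) = 1/(-59799 - 8*70) = 1/(-59799 - 560) = 1/(-60359) = -1/60359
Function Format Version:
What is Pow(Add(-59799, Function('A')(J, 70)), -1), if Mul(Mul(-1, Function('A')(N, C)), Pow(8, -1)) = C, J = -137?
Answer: Rational(-1, 60359) ≈ -1.6568e-5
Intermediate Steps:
Function('A')(N, C) = Mul(-8, C)
Pow(Add(-59799, Function('A')(J, 70)), -1) = Pow(Add(-59799, Mul(-8, 70)), -1) = Pow(Add(-59799, -560), -1) = Pow(-60359, -1) = Rational(-1, 60359)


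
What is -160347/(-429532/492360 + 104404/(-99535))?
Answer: 392906693162610/4707891053 ≈ 83457.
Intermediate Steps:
-160347/(-429532/492360 + 104404/(-99535)) = -160347/(-429532*1/492360 + 104404*(-1/99535)) = -160347/(-107383/123090 - 104404/99535) = -160347/(-4707891053/2450352630) = -160347*(-2450352630/4707891053) = 392906693162610/4707891053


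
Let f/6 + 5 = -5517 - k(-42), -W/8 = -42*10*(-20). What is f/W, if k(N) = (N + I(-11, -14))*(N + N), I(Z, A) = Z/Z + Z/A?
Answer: 89/112 ≈ 0.79464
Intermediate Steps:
I(Z, A) = 1 + Z/A
k(N) = 2*N*(25/14 + N) (k(N) = (N + (-14 - 11)/(-14))*(N + N) = (N - 1/14*(-25))*(2*N) = (N + 25/14)*(2*N) = (25/14 + N)*(2*N) = 2*N*(25/14 + N))
W = -67200 (W = -8*(-42*10)*(-20) = -(-3360)*(-20) = -8*8400 = -67200)
f = -53400 (f = -30 + 6*(-5517 - (-42)*(25 + 14*(-42))/7) = -30 + 6*(-5517 - (-42)*(25 - 588)/7) = -30 + 6*(-5517 - (-42)*(-563)/7) = -30 + 6*(-5517 - 1*3378) = -30 + 6*(-5517 - 3378) = -30 + 6*(-8895) = -30 - 53370 = -53400)
f/W = -53400/(-67200) = -53400*(-1/67200) = 89/112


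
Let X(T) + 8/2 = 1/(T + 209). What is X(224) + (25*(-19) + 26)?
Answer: -196148/433 ≈ -453.00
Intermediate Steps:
X(T) = -4 + 1/(209 + T) (X(T) = -4 + 1/(T + 209) = -4 + 1/(209 + T))
X(224) + (25*(-19) + 26) = (-835 - 4*224)/(209 + 224) + (25*(-19) + 26) = (-835 - 896)/433 + (-475 + 26) = (1/433)*(-1731) - 449 = -1731/433 - 449 = -196148/433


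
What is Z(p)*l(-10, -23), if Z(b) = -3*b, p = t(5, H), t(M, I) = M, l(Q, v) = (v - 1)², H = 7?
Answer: -8640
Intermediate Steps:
l(Q, v) = (-1 + v)²
p = 5
Z(b) = -3*b
Z(p)*l(-10, -23) = (-3*5)*(-1 - 23)² = -15*(-24)² = -15*576 = -8640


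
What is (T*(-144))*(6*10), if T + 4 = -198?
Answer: 1745280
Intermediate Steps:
T = -202 (T = -4 - 198 = -202)
(T*(-144))*(6*10) = (-202*(-144))*(6*10) = 29088*60 = 1745280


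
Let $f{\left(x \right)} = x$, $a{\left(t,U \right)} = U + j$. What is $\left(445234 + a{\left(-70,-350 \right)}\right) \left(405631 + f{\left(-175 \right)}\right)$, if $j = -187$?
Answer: $180305066832$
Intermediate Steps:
$a{\left(t,U \right)} = -187 + U$ ($a{\left(t,U \right)} = U - 187 = -187 + U$)
$\left(445234 + a{\left(-70,-350 \right)}\right) \left(405631 + f{\left(-175 \right)}\right) = \left(445234 - 537\right) \left(405631 - 175\right) = \left(445234 - 537\right) 405456 = 444697 \cdot 405456 = 180305066832$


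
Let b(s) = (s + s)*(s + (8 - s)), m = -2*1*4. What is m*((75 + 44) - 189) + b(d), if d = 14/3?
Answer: 1904/3 ≈ 634.67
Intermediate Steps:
m = -8 (m = -2*4 = -8)
d = 14/3 (d = 14*(1/3) = 14/3 ≈ 4.6667)
b(s) = 16*s (b(s) = (2*s)*8 = 16*s)
m*((75 + 44) - 189) + b(d) = -8*((75 + 44) - 189) + 16*(14/3) = -8*(119 - 189) + 224/3 = -8*(-70) + 224/3 = 560 + 224/3 = 1904/3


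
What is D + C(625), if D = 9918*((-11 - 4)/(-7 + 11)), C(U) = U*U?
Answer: 706865/2 ≈ 3.5343e+5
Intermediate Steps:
C(U) = U²
D = -74385/2 (D = 9918*(-15/4) = -74385/2 ≈ -37193.)
D + C(625) = -74385/2 + 625² = -74385/2 + 390625 = 706865/2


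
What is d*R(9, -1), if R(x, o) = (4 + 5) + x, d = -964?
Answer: -17352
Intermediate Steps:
R(x, o) = 9 + x
d*R(9, -1) = -964*(9 + 9) = -964*18 = -17352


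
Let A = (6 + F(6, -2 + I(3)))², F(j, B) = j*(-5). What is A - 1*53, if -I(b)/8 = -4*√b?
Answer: 523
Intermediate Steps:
I(b) = 32*√b (I(b) = -(-32)*√b = 32*√b)
F(j, B) = -5*j
A = 576 (A = (6 - 5*6)² = (6 - 30)² = (-24)² = 576)
A - 1*53 = 576 - 1*53 = 576 - 53 = 523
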